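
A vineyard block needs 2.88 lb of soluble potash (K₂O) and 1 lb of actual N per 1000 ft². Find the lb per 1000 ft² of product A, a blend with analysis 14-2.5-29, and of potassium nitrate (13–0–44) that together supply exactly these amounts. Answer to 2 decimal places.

2.74 lb product A, 4.74 lb potassium nitrate

With a, b = lb per 1000 ft² of product A and potassium nitrate:
K₂O: 0.29·a + 0.44·b = 2.88
N: 0.14·a + 0.13·b = 1
Eliminate b: (row1) − 0.44/0.13·(row2) → -0.183846·a = -0.504615, so a = 2.74477.
Then b = (1 − 0.14·2.74477) / 0.13 = 4.7364.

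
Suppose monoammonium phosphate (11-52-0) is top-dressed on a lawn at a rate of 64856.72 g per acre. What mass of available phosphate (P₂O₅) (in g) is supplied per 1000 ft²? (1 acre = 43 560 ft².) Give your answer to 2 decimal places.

774.23 g P₂O₅ per thousand sq ft

P₂O₅ per acre = 64856.72 × 52% = 33725.5 g.
Convert to per 1000 ft²: 33725.5 × 0.0229568 = 774.231 g.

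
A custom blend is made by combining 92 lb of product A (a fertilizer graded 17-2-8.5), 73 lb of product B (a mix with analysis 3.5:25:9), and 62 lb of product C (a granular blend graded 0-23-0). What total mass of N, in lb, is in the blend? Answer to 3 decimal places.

18.195 lb N

N mass = 17%×92 + 3.5%×73 + 0%×62 = 18.195 lb.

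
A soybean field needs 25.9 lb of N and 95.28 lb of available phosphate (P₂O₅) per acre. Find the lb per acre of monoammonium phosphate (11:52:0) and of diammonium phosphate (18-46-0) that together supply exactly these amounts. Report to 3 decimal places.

121.777 lb monoammonium phosphate, 69.470 lb diammonium phosphate

With a, b = lb per acre of monoammonium phosphate and diammonium phosphate:
N: 0.11·a + 0.18·b = 25.9
P₂O₅: 0.52·a + 0.46·b = 95.28
Solving simultaneously: a = 121.7767, b = 69.4698.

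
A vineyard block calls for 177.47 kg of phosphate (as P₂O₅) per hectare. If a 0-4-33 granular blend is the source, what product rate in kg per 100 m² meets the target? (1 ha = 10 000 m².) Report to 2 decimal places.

44.37 kg of product per hundred sq m

Product per hectare = 177.47 / 4% = 4436.75 kg.
Convert to per 100 m²: 4436.75 × 0.01 = 44.3675 kg.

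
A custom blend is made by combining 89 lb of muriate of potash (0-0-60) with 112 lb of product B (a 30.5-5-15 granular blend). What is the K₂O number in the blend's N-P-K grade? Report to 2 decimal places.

34.93% K₂O

Total mass = 89 + 112 = 201 lb.
K₂O mass = 60%×89 + 15%×112 = 70.2 lb.
% K₂O = 70.2 / 201 = 34.9254%.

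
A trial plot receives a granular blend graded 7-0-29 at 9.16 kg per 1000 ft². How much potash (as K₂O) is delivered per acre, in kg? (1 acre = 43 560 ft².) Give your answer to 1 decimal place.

115.7 kg K₂O per acre

K₂O per 1000 ft² = 9.16 × 29% = 2.6564 kg.
Convert to per acre: 2.6564 × 43.56 = 115.713 kg.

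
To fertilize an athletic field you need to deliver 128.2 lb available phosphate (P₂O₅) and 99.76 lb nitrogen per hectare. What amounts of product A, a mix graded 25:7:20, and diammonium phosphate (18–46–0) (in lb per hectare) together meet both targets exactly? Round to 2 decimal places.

With a, b = lb per hectare of product A and diammonium phosphate:
P₂O₅: 0.07·a + 0.46·b = 128.2
N: 0.25·a + 0.18·b = 99.76
Eliminate b: (row1) − 0.46/0.18·(row2) → -0.568889·a = -126.742, so a = 222.789.
Then b = (99.76 − 0.25·222.789) / 0.18 = 244.793.

222.79 lb product A, 244.79 lb diammonium phosphate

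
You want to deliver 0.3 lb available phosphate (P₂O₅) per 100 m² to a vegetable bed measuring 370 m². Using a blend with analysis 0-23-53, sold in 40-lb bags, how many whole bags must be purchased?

1 bags

Product per 100 m² = 0.3 / 23% = 1.30435 lb.
Total product = 1.30435 × 370 / 100 = 4.82609 lb.
Bags = ⌈4.82609 / 40⌉ = 1.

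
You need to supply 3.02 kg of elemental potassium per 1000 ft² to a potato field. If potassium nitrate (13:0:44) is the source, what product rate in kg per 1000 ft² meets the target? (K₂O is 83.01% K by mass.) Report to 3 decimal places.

8.268 kg of product per thousand sq ft

As K₂O: 3.02 / 0.8301 = 3.63812 kg per 1000 ft².
Product per 1000 ft² = 3.63812 / 44% = 8.26845 kg.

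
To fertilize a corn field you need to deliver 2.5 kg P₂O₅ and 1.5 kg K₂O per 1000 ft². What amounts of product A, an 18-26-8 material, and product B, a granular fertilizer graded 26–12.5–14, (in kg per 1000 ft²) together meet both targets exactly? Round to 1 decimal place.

Let a = kg of product A, b = kg of product B (per 1000 ft²).
P₂O₅: 0.26·a + 0.125·b = 2.5
K₂O: 0.08·a + 0.14·b = 1.5
Eliminate a: (row1) − 0.26/0.08·(row2) → -0.33·b = -2.375, so b = 7.19697.
Back-substitute: a = (2.5 − 0.125·7.19697) / 0.26 = 6.1553.

6.2 kg product A, 7.2 kg product B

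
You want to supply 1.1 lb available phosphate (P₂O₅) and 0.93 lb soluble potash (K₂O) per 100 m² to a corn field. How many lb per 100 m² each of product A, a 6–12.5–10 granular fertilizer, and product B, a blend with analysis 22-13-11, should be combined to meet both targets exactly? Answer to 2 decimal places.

0.13 lb product A, 8.33 lb product B

Per-100 m² balance (a = product A, b = product B):
P₂O₅: 0.125·a + 0.13·b = 1.1
K₂O: 0.1·a + 0.11·b = 0.93
Eliminate a: (row1) − 0.125/0.1·(row2) → -0.0075·b = -0.0625, so b = 8.33333.
Back-substitute: a = (1.1 − 0.13·8.33333) / 0.125 = 0.133333.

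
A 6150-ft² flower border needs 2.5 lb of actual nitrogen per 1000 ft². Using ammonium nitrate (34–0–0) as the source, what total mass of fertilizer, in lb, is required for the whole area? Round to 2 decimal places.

45.22 lb

Product per 1000 ft² = 2.5 / 34% = 7.35294 lb.
Total product = 7.35294 × 6150 / 1000 = 45.2206 lb.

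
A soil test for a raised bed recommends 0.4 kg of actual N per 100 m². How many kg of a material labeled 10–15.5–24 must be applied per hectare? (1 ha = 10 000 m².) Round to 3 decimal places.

400.000 kg of product per hectare

Product per 100 m² = 0.4 / 10% = 4 kg.
Convert to per hectare: 4 × 100 = 400 kg.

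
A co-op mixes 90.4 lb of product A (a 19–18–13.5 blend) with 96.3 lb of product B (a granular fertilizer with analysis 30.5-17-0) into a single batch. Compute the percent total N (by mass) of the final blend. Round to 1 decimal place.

24.9% N

Total mass = 90.4 + 96.3 = 186.7 lb.
N mass = 19%×90.4 + 30.5%×96.3 = 46.5475 lb.
% N = 46.5475 / 186.7 = 24.9317%.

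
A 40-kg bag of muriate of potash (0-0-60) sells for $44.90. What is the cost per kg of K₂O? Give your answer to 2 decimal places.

K₂O in bag = 40 × 60% = 24 kg.
Cost per kg K₂O = $44.90 / 24 = $1.8708.

$1.87 per kg K₂O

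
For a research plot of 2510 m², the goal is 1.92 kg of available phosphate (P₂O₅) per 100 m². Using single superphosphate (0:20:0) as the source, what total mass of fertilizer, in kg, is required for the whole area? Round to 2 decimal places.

240.96 kg

Product per 100 m² = 1.92 / 20% = 9.6 kg.
Total product = 9.6 × 2510 / 100 = 240.96 kg.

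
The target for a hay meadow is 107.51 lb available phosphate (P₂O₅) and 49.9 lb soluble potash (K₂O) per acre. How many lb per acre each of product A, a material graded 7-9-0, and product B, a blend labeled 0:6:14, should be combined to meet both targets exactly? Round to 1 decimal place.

Let a = lb of product A, b = lb of product B (per acre).
P₂O₅: 0.09·a + 0.06·b = 107.51
K₂O: 0·a + 0.14·b = 49.9
Solving simultaneously: a = 956.937, b = 356.429.

956.9 lb product A, 356.4 lb product B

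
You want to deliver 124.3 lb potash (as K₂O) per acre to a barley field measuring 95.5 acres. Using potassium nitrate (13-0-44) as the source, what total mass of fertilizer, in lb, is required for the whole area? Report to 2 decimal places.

Product per acre = 124.3 / 44% = 282.5 lb.
Total product = 282.5 × 95.5 = 26978.75 lb.

26978.75 lb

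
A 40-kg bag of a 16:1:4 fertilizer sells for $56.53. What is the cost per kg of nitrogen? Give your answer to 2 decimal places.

$8.83 per kg N

N in bag = 40 × 16% = 6.4 kg.
Cost per kg N = $56.53 / 6.4 = $8.8328.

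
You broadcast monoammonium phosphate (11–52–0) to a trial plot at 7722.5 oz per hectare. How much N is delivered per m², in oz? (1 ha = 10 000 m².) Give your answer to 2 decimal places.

0.08 oz N per sq m

nitrogen per hectare = 7722.5 × 11% = 849.475 oz.
Convert to per m²: 849.475 × 0.0001 = 0.0849475 oz.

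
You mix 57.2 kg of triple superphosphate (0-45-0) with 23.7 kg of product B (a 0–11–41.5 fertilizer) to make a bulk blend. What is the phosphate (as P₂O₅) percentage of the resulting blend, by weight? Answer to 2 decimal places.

Total mass = 57.2 + 23.7 = 80.9 kg.
P₂O₅ mass = 45%×57.2 + 11%×23.7 = 28.347 kg.
% P₂O₅ = 28.347 / 80.9 = 35.0396%.

35.04% P₂O₅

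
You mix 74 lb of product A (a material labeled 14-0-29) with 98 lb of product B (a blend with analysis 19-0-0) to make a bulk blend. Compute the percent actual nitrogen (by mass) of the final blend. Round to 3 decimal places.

16.849% N

Total mass = 74 + 98 = 172 lb.
N mass = 14%×74 + 19%×98 = 28.98 lb.
% N = 28.98 / 172 = 16.8488%.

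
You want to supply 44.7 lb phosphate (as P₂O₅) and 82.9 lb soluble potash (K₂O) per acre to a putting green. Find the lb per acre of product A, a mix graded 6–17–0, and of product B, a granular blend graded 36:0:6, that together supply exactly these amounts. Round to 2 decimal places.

262.94 lb product A, 1381.67 lb product B

With a, b = lb per acre of product A and product B:
P₂O₅: 0.17·a + 0·b = 44.7
K₂O: 0·a + 0.06·b = 82.9
Solving simultaneously: a = 262.941, b = 1381.667.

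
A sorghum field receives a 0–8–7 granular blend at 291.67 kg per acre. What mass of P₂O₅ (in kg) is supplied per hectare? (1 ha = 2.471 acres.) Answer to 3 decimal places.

57.657 kg P₂O₅ per hectare

P₂O₅ per acre = 291.67 × 8% = 23.3336 kg.
Convert to per hectare: 23.3336 × 2.471 = 57.6573 kg.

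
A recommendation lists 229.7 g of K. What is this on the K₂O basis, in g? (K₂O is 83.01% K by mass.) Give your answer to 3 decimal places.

276.714 g K₂O

K₂O = 229.7 / 0.8301 = 276.7136 g.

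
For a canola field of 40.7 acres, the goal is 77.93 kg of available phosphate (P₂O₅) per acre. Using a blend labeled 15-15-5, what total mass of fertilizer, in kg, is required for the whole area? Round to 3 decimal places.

21145.007 kg

Product per acre = 77.93 / 15% = 519.533 kg.
Total product = 519.533 × 40.7 = 21145.0067 kg.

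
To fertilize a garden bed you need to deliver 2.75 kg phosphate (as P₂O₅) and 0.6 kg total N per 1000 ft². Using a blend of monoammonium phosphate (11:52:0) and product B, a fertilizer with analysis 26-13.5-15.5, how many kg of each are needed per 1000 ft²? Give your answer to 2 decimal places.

Let a = kg of monoammonium phosphate, b = kg of product B (per 1000 ft²).
P₂O₅: 0.52·a + 0.135·b = 2.75
N: 0.11·a + 0.26·b = 0.6
From row1: a = (2.75 − 0.135·b) / 0.52.
Into row2: 0.11·(2.75 − 0.135·b)/0.52 + 0.26·b = 0.6 → b = 0.0789364, a = 5.26797.

5.27 kg monoammonium phosphate, 0.08 kg product B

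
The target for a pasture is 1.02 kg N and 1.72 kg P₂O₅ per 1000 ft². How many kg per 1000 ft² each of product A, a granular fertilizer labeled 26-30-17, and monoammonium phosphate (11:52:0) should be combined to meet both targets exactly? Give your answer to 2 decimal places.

Let a = kg of product A, b = kg of monoammonium phosphate (per 1000 ft²).
N: 0.26·a + 0.11·b = 1.02
P₂O₅: 0.3·a + 0.52·b = 1.72
Eliminate a: (row1) − 0.26/0.3·(row2) → -0.340667·b = -0.470667, so b = 1.3816.
Back-substitute: a = (1.02 − 0.11·1.3816) / 0.26 = 3.33855.

3.34 kg product A, 1.38 kg monoammonium phosphate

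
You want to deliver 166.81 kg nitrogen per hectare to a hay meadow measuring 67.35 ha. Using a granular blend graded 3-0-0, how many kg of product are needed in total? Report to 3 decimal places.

374488.450 kg

Product per hectare = 166.81 / 3% = 5560.33 kg.
Total product = 5560.33 × 67.35 = 374488.45 kg.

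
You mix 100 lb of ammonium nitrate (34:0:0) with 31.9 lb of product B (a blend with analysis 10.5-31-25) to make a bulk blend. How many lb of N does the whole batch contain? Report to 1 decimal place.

N mass = 34%×100 + 10.5%×31.9 = 37.3495 lb.

37.3 lb N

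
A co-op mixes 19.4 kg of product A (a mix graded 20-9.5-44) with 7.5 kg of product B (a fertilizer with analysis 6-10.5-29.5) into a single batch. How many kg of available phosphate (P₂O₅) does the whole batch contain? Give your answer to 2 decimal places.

2.63 kg P₂O₅

P₂O₅ mass = 9.5%×19.4 + 10.5%×7.5 = 2.6305 kg.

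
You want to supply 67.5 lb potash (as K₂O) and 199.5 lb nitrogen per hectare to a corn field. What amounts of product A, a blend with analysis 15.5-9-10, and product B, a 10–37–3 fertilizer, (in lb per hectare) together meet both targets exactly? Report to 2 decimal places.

Per-hectare balance (a = product A, b = product B):
K₂O: 0.1·a + 0.03·b = 67.5
N: 0.155·a + 0.1·b = 199.5
Eliminate b: (row1) − 0.03/0.1·(row2) → 0.0535·a = 7.65, so a = 142.991.
Then b = (199.5 − 0.155·142.991) / 0.1 = 1773.364.

142.99 lb product A, 1773.36 lb product B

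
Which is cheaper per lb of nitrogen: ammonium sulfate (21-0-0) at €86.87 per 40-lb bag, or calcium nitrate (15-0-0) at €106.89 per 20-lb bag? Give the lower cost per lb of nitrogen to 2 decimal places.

€10.34 per lb N (ammonium sulfate)

ammonium sulfate: N per bag = 40 × 21% = 8.4 lb; cost = 86.87 / 8.4 = €10.3417/lb N.
calcium nitrate: N per bag = 20 × 15% = 3 lb; cost = 106.89 / 3 = €35.6300/lb N.
ammonium sulfate is cheaper.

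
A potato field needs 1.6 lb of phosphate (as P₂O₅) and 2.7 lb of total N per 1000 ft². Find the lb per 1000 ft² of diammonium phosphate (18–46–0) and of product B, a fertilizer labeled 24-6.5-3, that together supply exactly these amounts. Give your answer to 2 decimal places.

With a, b = lb per 1000 ft² of diammonium phosphate and product B:
P₂O₅: 0.46·a + 0.065·b = 1.6
N: 0.18·a + 0.24·b = 2.7
Eliminate a: (row1) − 0.46/0.18·(row2) → -0.548333·b = -5.3, so b = 9.66565.
Back-substitute: a = (1.6 − 0.065·9.66565) / 0.46 = 2.11246.

2.11 lb diammonium phosphate, 9.67 lb product B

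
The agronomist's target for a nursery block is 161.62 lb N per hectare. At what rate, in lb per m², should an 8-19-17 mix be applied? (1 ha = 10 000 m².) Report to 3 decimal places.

0.202 lb of product per sq m

Product per hectare = 161.62 / 8% = 2020.25 lb.
Convert to per m²: 2020.25 × 0.0001 = 0.202025 lb.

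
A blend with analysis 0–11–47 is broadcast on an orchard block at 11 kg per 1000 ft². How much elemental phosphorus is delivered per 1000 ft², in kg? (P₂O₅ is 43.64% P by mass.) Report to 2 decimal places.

0.53 kg P per thousand sq ft

P₂O₅ per 1000 ft² = 11 × 11% = 1.21 kg.
Elemental P = 1.21 × 0.4364 = 0.528044 kg per 1000 ft².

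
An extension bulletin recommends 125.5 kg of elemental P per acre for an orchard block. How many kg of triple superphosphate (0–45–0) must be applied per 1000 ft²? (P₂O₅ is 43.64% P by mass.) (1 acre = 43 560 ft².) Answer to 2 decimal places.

14.67 kg of product per thousand sq ft

As P₂O₅: 125.5 / 0.4364 = 287.58 kg per acre.
Product per acre = 287.58 / 45% = 639.067 kg.
Convert to per 1000 ft²: 639.067 × 0.0229568 = 14.671 kg.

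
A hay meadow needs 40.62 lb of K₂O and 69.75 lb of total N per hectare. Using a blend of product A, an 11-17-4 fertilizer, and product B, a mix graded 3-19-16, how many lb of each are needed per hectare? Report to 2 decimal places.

Per-hectare balance (a = product A, b = product B):
K₂O: 0.04·a + 0.16·b = 40.62
N: 0.11·a + 0.03·b = 69.75
Eliminate b: (row1) − 0.16/0.03·(row2) → -0.546667·a = -331.38, so a = 606.183.
Then b = (69.75 − 0.11·606.183) / 0.03 = 102.329.

606.18 lb product A, 102.33 lb product B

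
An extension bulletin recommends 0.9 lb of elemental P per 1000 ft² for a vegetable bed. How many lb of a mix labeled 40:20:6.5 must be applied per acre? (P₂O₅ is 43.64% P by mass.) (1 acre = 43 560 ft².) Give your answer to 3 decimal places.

As P₂O₅: 0.9 / 0.4364 = 2.06233 lb per 1000 ft².
Product per 1000 ft² = 2.06233 / 20% = 10.3116 lb.
Convert to per acre: 10.3116 × 43.56 = 449.1751 lb.

449.175 lb of product per acre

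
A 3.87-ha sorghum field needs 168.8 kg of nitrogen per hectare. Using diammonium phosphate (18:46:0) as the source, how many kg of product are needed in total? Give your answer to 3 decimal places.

Product per hectare = 168.8 / 18% = 937.778 kg.
Total product = 937.778 × 3.87 = 3629.2 kg.

3629.200 kg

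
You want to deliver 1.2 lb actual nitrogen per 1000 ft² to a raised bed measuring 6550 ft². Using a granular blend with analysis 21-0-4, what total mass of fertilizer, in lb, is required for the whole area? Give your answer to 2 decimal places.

37.43 lb

Product per 1000 ft² = 1.2 / 21% = 5.71429 lb.
Total product = 5.71429 × 6550 / 1000 = 37.4286 lb.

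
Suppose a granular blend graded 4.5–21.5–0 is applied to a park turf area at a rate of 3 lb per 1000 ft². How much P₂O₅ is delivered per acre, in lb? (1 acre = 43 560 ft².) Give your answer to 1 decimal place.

P₂O₅ per 1000 ft² = 3 × 21.5% = 0.645 lb.
Convert to per acre: 0.645 × 43.56 = 28.0962 lb.

28.1 lb P₂O₅ per acre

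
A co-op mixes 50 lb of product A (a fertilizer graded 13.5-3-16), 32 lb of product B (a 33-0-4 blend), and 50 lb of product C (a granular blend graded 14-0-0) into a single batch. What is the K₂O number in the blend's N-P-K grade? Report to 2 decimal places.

Total mass = 50 + 32 + 50 = 132 lb.
K₂O mass = 16%×50 + 4%×32 + 0%×50 = 9.28 lb.
% K₂O = 9.28 / 132 = 7.0303%.

7.03% K₂O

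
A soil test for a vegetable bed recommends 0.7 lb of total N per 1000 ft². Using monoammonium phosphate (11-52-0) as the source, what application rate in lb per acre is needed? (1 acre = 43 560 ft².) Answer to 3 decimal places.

277.200 lb of product per acre

Product per 1000 ft² = 0.7 / 11% = 6.36364 lb.
Convert to per acre: 6.36364 × 43.56 = 277.2 lb.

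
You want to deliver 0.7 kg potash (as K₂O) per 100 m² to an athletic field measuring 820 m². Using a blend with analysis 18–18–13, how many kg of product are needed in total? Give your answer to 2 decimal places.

Product per 100 m² = 0.7 / 13% = 5.38462 kg.
Total product = 5.38462 × 820 / 100 = 44.1538 kg.

44.15 kg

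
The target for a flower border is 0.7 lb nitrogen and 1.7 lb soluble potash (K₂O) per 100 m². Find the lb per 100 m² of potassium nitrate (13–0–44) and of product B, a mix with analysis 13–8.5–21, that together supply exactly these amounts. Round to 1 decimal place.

2.5 lb potassium nitrate, 2.9 lb product B

Let a = lb of potassium nitrate, b = lb of product B (per 100 m²).
N: 0.13·a + 0.13·b = 0.7
K₂O: 0.44·a + 0.21·b = 1.7
From row1: a = (0.7 − 0.13·b) / 0.13.
Into row2: 0.44·(0.7 − 0.13·b)/0.13 + 0.21·b = 1.7 → b = 2.9097, a = 2.47492.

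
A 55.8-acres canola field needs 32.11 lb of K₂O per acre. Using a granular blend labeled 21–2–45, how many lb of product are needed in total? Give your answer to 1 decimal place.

Product per acre = 32.11 / 45% = 71.3556 lb.
Total product = 71.3556 × 55.8 = 3981.64 lb.

3981.6 lb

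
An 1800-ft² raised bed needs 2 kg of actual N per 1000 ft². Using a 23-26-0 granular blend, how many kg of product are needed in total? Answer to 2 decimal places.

15.65 kg

Product per 1000 ft² = 2 / 23% = 8.69565 kg.
Total product = 8.69565 × 1800 / 1000 = 15.6522 kg.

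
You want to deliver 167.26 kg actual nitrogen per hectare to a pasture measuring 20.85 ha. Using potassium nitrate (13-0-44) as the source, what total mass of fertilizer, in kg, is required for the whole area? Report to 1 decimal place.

26825.9 kg

Product per hectare = 167.26 / 13% = 1286.62 kg.
Total product = 1286.62 × 20.85 = 26825.93 kg.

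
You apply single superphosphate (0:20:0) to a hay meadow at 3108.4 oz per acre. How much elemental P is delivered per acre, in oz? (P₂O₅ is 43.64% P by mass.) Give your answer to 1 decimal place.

P₂O₅ per acre = 3108.4 × 20% = 621.68 oz.
Elemental P = 621.68 × 0.4364 = 271.301 oz per acre.

271.3 oz P per acre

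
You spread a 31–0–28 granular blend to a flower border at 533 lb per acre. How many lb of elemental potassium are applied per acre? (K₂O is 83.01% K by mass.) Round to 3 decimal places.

123.884 lb K per acre

K₂O per acre = 533 × 28% = 149.24 lb.
Elemental K = 149.24 × 0.8301 = 123.8841 lb per acre.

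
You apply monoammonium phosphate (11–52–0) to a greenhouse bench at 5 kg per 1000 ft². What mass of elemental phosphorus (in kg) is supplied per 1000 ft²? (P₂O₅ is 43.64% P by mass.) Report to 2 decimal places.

1.13 kg P per thousand sq ft

P₂O₅ per 1000 ft² = 5 × 52% = 2.6 kg.
Elemental P = 2.6 × 0.4364 = 1.13464 kg per 1000 ft².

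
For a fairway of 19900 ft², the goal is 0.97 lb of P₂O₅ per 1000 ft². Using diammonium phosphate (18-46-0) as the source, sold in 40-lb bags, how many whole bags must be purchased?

Product per 1000 ft² = 0.97 / 46% = 2.1087 lb.
Total product = 2.1087 × 19900 / 1000 = 41.963 lb.
Bags = ⌈41.963 / 40⌉ = 2.

2 bags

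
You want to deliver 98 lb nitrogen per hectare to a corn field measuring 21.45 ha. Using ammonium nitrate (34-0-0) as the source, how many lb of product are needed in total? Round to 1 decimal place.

Product per hectare = 98 / 34% = 288.235 lb.
Total product = 288.235 × 21.45 = 6182.647 lb.

6182.6 lb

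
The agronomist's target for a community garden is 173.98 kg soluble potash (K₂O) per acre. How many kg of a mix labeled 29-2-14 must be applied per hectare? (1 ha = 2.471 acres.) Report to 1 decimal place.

3070.7 kg of product per hectare

Product per acre = 173.98 / 14% = 1242.71 kg.
Convert to per hectare: 1242.71 × 2.471 = 3070.747 kg.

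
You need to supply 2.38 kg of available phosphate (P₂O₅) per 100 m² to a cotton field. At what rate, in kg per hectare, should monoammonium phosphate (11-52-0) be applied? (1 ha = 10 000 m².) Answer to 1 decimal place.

Product per 100 m² = 2.38 / 52% = 4.57692 kg.
Convert to per hectare: 4.57692 × 100 = 457.692 kg.

457.7 kg of product per hectare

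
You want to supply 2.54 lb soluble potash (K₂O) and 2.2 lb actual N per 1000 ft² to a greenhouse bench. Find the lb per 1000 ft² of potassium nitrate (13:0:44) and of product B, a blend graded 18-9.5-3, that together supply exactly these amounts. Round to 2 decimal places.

Let a = lb of potassium nitrate, b = lb of product B (per 1000 ft²).
K₂O: 0.44·a + 0.03·b = 2.54
N: 0.13·a + 0.18·b = 2.2
Eliminate b: (row1) − 0.03/0.18·(row2) → 0.418333·a = 2.17333, so a = 5.19522.
Then b = (2.2 − 0.13·5.19522) / 0.18 = 8.47012.

5.20 lb potassium nitrate, 8.47 lb product B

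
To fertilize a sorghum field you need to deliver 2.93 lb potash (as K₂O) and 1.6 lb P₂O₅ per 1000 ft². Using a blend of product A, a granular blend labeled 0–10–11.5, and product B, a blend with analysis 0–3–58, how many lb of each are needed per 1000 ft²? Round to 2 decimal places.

With a, b = lb per 1000 ft² of product A and product B:
K₂O: 0.115·a + 0.58·b = 2.93
P₂O₅: 0.1·a + 0.03·b = 1.6
From row1: a = (2.93 − 0.58·b) / 0.115.
Into row2: 0.1·(2.93 − 0.58·b)/0.115 + 0.03·b = 1.6 → b = 1.99817, a = 15.4005.

15.40 lb product A, 2.00 lb product B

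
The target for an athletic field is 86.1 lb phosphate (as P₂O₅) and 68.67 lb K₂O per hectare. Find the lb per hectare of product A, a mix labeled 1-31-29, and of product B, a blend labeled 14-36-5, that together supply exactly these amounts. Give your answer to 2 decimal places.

229.65 lb product A, 41.41 lb product B

Let a = lb of product A, b = lb of product B (per hectare).
P₂O₅: 0.31·a + 0.36·b = 86.1
K₂O: 0.29·a + 0.05·b = 68.67
Solving simultaneously: a = 229.654, b = 41.4094.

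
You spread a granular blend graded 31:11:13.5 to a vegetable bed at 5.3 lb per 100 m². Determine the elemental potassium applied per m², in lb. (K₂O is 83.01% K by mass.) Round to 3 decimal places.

0.006 lb K per sq m

K₂O per 100 m² = 5.3 × 13.5% = 0.7155 lb.
Elemental K = 0.7155 × 0.8301 = 0.593937 lb per 100 m².
Convert to per m²: 0.593937 × 0.01 = 0.00593937 lb.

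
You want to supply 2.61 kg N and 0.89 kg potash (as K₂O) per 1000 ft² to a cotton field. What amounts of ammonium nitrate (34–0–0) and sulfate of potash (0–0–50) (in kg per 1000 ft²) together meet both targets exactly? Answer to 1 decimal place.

7.7 kg ammonium nitrate, 1.8 kg sulfate of potash

Let a = kg of ammonium nitrate, b = kg of sulfate of potash (per 1000 ft²).
N: 0.34·a + 0·b = 2.61
K₂O: 0·a + 0.5·b = 0.89
Solving simultaneously: a = 7.67647, b = 1.78.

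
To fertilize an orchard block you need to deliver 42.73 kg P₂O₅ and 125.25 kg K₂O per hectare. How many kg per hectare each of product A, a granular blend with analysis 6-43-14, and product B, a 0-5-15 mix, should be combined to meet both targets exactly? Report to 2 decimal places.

Let a = kg of product A, b = kg of product B (per hectare).
P₂O₅: 0.43·a + 0.05·b = 42.73
K₂O: 0.14·a + 0.15·b = 125.25
Eliminate b: (row1) − 0.05/0.15·(row2) → 0.383333·a = 0.98, so a = 2.55652.
Then b = (125.25 − 0.14·2.55652) / 0.15 = 832.614.

2.56 kg product A, 832.61 kg product B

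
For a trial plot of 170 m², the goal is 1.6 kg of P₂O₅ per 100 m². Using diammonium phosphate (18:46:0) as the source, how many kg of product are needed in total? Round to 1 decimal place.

Product per 100 m² = 1.6 / 46% = 3.47826 kg.
Total product = 3.47826 × 170 / 100 = 5.91304 kg.

5.9 kg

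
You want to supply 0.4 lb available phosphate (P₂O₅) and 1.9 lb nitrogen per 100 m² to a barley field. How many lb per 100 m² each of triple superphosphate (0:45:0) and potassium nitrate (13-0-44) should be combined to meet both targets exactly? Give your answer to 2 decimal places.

0.89 lb triple superphosphate, 14.62 lb potassium nitrate

Let a = lb of triple superphosphate, b = lb of potassium nitrate (per 100 m²).
P₂O₅: 0.45·a + 0·b = 0.4
N: 0·a + 0.13·b = 1.9
Solving simultaneously: a = 0.888889, b = 14.6154.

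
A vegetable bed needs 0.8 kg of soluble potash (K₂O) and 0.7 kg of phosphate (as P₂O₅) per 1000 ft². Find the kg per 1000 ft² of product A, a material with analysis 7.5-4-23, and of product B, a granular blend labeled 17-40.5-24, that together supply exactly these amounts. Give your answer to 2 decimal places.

Per-1000 ft² balance (a = product A, b = product B):
K₂O: 0.23·a + 0.24·b = 0.8
P₂O₅: 0.04·a + 0.405·b = 0.7
Solving simultaneously: a = 1.86715, b = 1.54399.

1.87 kg product A, 1.54 kg product B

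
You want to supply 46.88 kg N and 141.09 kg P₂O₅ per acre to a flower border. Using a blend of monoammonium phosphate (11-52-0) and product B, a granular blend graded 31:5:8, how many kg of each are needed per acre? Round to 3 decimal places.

With a, b = kg per acre of monoammonium phosphate and product B:
N: 0.11·a + 0.31·b = 46.88
P₂O₅: 0.52·a + 0.05·b = 141.09
Solving simultaneously: a = 265.8568, b = 56.8895.

265.857 kg monoammonium phosphate, 56.890 kg product B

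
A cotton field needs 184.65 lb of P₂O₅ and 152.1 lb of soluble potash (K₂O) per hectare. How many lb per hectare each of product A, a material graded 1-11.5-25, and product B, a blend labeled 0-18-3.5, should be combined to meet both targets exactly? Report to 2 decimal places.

Per-hectare balance (a = product A, b = product B):
P₂O₅: 0.115·a + 0.18·b = 184.65
K₂O: 0.25·a + 0.035·b = 152.1
From row1: a = (184.65 − 0.18·b) / 0.115.
Into row2: 0.25·(184.65 − 0.18·b)/0.115 + 0.035·b = 152.1 → b = 699.719, a = 510.439.

510.44 lb product A, 699.72 lb product B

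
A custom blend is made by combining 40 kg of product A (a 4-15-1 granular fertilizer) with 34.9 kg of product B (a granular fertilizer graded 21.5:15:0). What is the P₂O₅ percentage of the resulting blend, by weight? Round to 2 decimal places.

Total mass = 40 + 34.9 = 74.9 kg.
P₂O₅ mass = 15%×40 + 15%×34.9 = 11.235 kg.
% P₂O₅ = 11.235 / 74.9 = 15%.

15.00% P₂O₅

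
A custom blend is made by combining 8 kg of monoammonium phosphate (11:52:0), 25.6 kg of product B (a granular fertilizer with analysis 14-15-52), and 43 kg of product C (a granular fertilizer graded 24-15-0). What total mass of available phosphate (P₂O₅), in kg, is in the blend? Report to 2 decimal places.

P₂O₅ mass = 52%×8 + 15%×25.6 + 15%×43 = 14.45 kg.

14.45 kg P₂O₅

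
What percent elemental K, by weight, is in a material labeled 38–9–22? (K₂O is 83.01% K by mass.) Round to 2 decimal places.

18.26% K

%K = 22 × 0.8301 = 18.2622%.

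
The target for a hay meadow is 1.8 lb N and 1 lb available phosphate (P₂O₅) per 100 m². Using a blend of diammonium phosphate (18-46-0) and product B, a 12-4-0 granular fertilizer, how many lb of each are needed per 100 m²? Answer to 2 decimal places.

1.00 lb diammonium phosphate, 13.50 lb product B

Let a = lb of diammonium phosphate, b = lb of product B (per 100 m²).
N: 0.18·a + 0.12·b = 1.8
P₂O₅: 0.46·a + 0.04·b = 1
Solving simultaneously: a = 1, b = 13.5.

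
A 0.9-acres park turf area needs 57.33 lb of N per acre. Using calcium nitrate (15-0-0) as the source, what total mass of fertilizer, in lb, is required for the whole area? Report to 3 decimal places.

Product per acre = 57.33 / 15% = 382.2 lb.
Total product = 382.2 × 0.9 = 343.98 lb.

343.980 lb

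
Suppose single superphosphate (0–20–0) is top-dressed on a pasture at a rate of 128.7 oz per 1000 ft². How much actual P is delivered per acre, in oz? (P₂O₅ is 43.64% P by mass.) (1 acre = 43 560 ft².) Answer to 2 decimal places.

489.31 oz P per acre

P₂O₅ per 1000 ft² = 128.7 × 20% = 25.74 oz.
Elemental P = 25.74 × 0.4364 = 11.2329 oz per 1000 ft².
Convert to per acre: 11.2329 × 43.56 = 489.307 oz.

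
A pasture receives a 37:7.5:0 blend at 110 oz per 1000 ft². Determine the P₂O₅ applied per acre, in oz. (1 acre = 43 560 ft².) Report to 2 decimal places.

359.37 oz P₂O₅ per acre

P₂O₅ per 1000 ft² = 110 × 7.5% = 8.25 oz.
Convert to per acre: 8.25 × 43.56 = 359.37 oz.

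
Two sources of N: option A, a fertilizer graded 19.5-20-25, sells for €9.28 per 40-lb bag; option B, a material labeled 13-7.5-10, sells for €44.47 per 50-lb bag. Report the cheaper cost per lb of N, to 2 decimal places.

option A: N per bag = 40 × 19.5% = 7.8 lb; cost = 9.28 / 7.8 = €1.1897/lb N.
option B: N per bag = 50 × 13% = 6.5 lb; cost = 44.47 / 6.5 = €6.8415/lb N.
option A is cheaper.

€1.19 per lb N (option A)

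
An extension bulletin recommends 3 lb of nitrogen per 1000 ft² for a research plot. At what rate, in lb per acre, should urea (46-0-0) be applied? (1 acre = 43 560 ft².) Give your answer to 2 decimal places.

284.09 lb of product per acre

Product per 1000 ft² = 3 / 46% = 6.52174 lb.
Convert to per acre: 6.52174 × 43.56 = 284.087 lb.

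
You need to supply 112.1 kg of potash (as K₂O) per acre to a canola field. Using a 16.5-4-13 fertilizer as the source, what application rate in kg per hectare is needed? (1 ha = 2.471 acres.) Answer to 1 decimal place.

2130.8 kg of product per hectare

Product per acre = 112.1 / 13% = 862.308 kg.
Convert to per hectare: 862.308 × 2.471 = 2130.76 kg.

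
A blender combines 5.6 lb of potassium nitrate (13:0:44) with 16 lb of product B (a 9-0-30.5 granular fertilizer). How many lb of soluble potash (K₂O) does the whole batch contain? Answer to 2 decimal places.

7.34 lb K₂O

K₂O mass = 44%×5.6 + 30.5%×16 = 7.344 lb.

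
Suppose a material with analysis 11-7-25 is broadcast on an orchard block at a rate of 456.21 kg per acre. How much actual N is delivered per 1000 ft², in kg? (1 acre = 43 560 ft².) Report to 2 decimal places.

nitrogen per acre = 456.21 × 11% = 50.1831 kg.
Convert to per 1000 ft²: 50.1831 × 0.0229568 = 1.15205 kg.

1.15 kg N per thousand sq ft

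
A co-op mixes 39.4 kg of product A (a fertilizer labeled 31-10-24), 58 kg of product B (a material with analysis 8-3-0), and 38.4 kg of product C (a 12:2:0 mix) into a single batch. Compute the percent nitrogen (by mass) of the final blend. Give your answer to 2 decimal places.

Total mass = 39.4 + 58 + 38.4 = 135.8 kg.
N mass = 31%×39.4 + 8%×58 + 12%×38.4 = 21.462 kg.
% N = 21.462 / 135.8 = 15.8041%.

15.80% N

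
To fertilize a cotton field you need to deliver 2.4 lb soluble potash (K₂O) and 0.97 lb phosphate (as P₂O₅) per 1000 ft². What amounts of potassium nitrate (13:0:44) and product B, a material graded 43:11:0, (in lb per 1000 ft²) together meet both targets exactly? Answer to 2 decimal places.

With a, b = lb per 1000 ft² of potassium nitrate and product B:
K₂O: 0.44·a + 0·b = 2.4
P₂O₅: 0·a + 0.11·b = 0.97
Solving simultaneously: a = 5.45455, b = 8.81818.

5.45 lb potassium nitrate, 8.82 lb product B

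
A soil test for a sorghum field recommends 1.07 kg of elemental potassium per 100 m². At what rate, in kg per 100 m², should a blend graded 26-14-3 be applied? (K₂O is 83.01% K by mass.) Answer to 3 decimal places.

As K₂O: 1.07 / 0.8301 = 1.289 kg per 100 m².
Product per 100 m² = 1.289 / 3% = 42.9667 kg.

42.967 kg of product per hundred sq m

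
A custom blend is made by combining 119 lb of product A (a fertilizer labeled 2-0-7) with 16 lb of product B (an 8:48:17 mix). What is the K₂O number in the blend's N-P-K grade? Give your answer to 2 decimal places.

Total mass = 119 + 16 = 135 lb.
K₂O mass = 7%×119 + 17%×16 = 11.05 lb.
% K₂O = 11.05 / 135 = 8.18519%.

8.19% K₂O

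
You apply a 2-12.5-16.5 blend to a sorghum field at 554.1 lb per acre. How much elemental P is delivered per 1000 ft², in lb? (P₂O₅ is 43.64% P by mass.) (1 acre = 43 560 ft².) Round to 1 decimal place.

0.7 lb P per thousand sq ft

P₂O₅ per acre = 554.1 × 12.5% = 69.2625 lb.
Elemental P = 69.2625 × 0.4364 = 30.2262 lb per acre.
Convert to per 1000 ft²: 30.2262 × 0.0229568 = 0.693897 lb.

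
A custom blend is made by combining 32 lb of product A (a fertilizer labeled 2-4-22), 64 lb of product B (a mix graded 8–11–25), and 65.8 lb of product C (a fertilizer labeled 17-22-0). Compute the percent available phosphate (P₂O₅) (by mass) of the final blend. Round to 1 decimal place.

Total mass = 32 + 64 + 65.8 = 161.8 lb.
P₂O₅ mass = 4%×32 + 11%×64 + 22%×65.8 = 22.796 lb.
% P₂O₅ = 22.796 / 161.8 = 14.089%.

14.1% P₂O₅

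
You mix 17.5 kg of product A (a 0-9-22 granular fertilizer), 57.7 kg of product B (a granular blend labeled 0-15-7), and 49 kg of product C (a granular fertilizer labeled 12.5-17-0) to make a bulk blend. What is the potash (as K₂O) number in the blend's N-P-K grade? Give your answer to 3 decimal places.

Total mass = 17.5 + 57.7 + 49 = 124.2 kg.
K₂O mass = 22%×17.5 + 7%×57.7 + 0%×49 = 7.889 kg.
% K₂O = 7.889 / 124.2 = 6.35185%.

6.352% K₂O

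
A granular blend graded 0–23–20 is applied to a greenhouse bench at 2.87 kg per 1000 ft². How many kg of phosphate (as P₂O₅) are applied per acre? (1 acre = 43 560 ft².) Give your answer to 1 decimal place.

P₂O₅ per 1000 ft² = 2.87 × 23% = 0.6601 kg.
Convert to per acre: 0.6601 × 43.56 = 28.754 kg.

28.8 kg P₂O₅ per acre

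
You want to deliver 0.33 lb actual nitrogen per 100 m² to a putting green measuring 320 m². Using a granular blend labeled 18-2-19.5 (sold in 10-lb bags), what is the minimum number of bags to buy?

1 bags

Product per 100 m² = 0.33 / 18% = 1.83333 lb.
Total product = 1.83333 × 320 / 100 = 5.86667 lb.
Bags = ⌈5.86667 / 10⌉ = 1.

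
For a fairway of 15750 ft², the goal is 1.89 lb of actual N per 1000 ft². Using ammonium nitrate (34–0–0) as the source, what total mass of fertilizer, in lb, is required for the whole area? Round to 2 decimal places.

87.55 lb

Product per 1000 ft² = 1.89 / 34% = 5.55882 lb.
Total product = 5.55882 × 15750 / 1000 = 87.5515 lb.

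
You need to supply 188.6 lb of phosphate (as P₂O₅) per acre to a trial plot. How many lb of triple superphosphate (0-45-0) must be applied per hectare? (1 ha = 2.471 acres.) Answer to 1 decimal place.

1035.6 lb of product per hectare

Product per acre = 188.6 / 45% = 419.111 lb.
Convert to per hectare: 419.111 × 2.471 = 1035.62 lb.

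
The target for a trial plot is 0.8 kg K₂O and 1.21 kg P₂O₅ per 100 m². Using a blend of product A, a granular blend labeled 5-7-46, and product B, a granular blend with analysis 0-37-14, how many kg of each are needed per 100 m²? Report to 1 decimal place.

0.8 kg product A, 3.1 kg product B

Let a = kg of product A, b = kg of product B (per 100 m²).
K₂O: 0.46·a + 0.14·b = 0.8
P₂O₅: 0.07·a + 0.37·b = 1.21
Eliminate b: (row1) − 0.14/0.37·(row2) → 0.433514·a = 0.342162, so a = 0.789277.
Then b = (1.21 − 0.07·0.789277) / 0.37 = 3.12095.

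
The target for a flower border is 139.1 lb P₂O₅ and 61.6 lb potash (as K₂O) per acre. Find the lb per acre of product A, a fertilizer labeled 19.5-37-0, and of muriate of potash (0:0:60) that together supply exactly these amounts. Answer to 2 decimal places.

375.95 lb product A, 102.67 lb muriate of potash

Let a = lb of product A, b = lb of muriate of potash (per acre).
P₂O₅: 0.37·a + 0·b = 139.1
K₂O: 0·a + 0.6·b = 61.6
Solving simultaneously: a = 375.946, b = 102.667.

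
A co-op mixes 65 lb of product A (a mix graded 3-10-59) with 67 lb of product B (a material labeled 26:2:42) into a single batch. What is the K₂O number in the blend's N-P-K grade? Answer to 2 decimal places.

Total mass = 65 + 67 = 132 lb.
K₂O mass = 59%×65 + 42%×67 = 66.49 lb.
% K₂O = 66.49 / 132 = 50.3712%.

50.37% K₂O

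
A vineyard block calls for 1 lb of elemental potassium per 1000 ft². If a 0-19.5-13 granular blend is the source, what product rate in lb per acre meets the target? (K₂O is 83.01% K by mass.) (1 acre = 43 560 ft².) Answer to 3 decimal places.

As K₂O: 1 / 0.8301 = 1.20467 lb per 1000 ft².
Product per 1000 ft² = 1.20467 / 13% = 9.26672 lb.
Convert to per acre: 9.26672 × 43.56 = 403.6585 lb.

403.659 lb of product per acre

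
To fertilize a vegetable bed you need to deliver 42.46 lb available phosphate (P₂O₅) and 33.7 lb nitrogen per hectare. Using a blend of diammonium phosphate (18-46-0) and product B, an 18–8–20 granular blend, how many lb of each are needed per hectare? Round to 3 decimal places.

72.322 lb diammonium phosphate, 114.901 lb product B

Per-hectare balance (a = diammonium phosphate, b = product B):
P₂O₅: 0.46·a + 0.08·b = 42.46
N: 0.18·a + 0.18·b = 33.7
Eliminate b: (row1) − 0.08/0.18·(row2) → 0.38·a = 27.4822, so a = 72.3216.
Then b = (33.7 − 0.18·72.3216) / 0.18 = 114.9006.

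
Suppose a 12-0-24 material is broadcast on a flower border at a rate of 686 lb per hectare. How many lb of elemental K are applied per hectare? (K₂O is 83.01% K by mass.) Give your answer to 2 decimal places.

136.67 lb K per hectare

K₂O per hectare = 686 × 24% = 164.64 lb.
Elemental K = 164.64 × 0.8301 = 136.668 lb per hectare.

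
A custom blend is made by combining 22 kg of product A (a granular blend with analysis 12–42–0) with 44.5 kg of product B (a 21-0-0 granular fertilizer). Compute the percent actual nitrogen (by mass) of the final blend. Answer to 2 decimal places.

18.02% N

Total mass = 22 + 44.5 = 66.5 kg.
N mass = 12%×22 + 21%×44.5 = 11.985 kg.
% N = 11.985 / 66.5 = 18.0226%.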